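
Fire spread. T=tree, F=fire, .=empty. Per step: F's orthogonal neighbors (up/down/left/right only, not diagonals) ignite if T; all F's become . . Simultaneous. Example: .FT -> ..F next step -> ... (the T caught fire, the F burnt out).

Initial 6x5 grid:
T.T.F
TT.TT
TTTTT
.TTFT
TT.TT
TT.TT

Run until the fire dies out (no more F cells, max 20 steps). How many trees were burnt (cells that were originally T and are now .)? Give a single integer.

Step 1: +5 fires, +2 burnt (F count now 5)
Step 2: +6 fires, +5 burnt (F count now 6)
Step 3: +3 fires, +6 burnt (F count now 3)
Step 4: +4 fires, +3 burnt (F count now 4)
Step 5: +2 fires, +4 burnt (F count now 2)
Step 6: +1 fires, +2 burnt (F count now 1)
Step 7: +0 fires, +1 burnt (F count now 0)
Fire out after step 7
Initially T: 22, now '.': 29
Total burnt (originally-T cells now '.'): 21

Answer: 21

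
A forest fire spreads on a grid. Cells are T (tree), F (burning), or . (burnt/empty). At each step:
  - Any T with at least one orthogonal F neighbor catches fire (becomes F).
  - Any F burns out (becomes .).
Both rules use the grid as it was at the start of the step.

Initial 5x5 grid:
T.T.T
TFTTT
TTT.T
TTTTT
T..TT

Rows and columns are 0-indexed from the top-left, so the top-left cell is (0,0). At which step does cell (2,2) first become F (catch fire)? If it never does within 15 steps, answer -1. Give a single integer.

Step 1: cell (2,2)='T' (+3 fires, +1 burnt)
Step 2: cell (2,2)='F' (+6 fires, +3 burnt)
  -> target ignites at step 2
Step 3: cell (2,2)='.' (+3 fires, +6 burnt)
Step 4: cell (2,2)='.' (+4 fires, +3 burnt)
Step 5: cell (2,2)='.' (+2 fires, +4 burnt)
Step 6: cell (2,2)='.' (+1 fires, +2 burnt)
Step 7: cell (2,2)='.' (+0 fires, +1 burnt)
  fire out at step 7

2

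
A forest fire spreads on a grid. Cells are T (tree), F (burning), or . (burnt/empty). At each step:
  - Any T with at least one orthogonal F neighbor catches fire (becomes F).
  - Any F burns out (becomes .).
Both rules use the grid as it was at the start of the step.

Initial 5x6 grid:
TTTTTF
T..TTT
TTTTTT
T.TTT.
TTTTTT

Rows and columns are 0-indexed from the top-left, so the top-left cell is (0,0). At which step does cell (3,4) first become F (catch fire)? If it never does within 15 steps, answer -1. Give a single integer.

Step 1: cell (3,4)='T' (+2 fires, +1 burnt)
Step 2: cell (3,4)='T' (+3 fires, +2 burnt)
Step 3: cell (3,4)='T' (+3 fires, +3 burnt)
Step 4: cell (3,4)='F' (+3 fires, +3 burnt)
  -> target ignites at step 4
Step 5: cell (3,4)='.' (+4 fires, +3 burnt)
Step 6: cell (3,4)='.' (+5 fires, +4 burnt)
Step 7: cell (3,4)='.' (+2 fires, +5 burnt)
Step 8: cell (3,4)='.' (+2 fires, +2 burnt)
Step 9: cell (3,4)='.' (+1 fires, +2 burnt)
Step 10: cell (3,4)='.' (+0 fires, +1 burnt)
  fire out at step 10

4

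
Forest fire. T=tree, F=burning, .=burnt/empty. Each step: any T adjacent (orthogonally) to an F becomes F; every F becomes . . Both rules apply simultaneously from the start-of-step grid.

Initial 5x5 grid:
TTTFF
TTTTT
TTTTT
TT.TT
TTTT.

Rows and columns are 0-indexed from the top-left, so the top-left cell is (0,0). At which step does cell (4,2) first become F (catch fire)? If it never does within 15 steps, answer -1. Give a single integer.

Step 1: cell (4,2)='T' (+3 fires, +2 burnt)
Step 2: cell (4,2)='T' (+4 fires, +3 burnt)
Step 3: cell (4,2)='T' (+5 fires, +4 burnt)
Step 4: cell (4,2)='T' (+3 fires, +5 burnt)
Step 5: cell (4,2)='F' (+3 fires, +3 burnt)
  -> target ignites at step 5
Step 6: cell (4,2)='.' (+2 fires, +3 burnt)
Step 7: cell (4,2)='.' (+1 fires, +2 burnt)
Step 8: cell (4,2)='.' (+0 fires, +1 burnt)
  fire out at step 8

5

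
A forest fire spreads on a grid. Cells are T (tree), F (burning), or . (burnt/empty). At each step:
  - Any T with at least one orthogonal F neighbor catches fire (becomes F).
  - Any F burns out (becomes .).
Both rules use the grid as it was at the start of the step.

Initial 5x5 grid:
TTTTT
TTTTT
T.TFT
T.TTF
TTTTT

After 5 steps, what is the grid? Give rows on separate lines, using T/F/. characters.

Step 1: 5 trees catch fire, 2 burn out
  TTTTT
  TTTFT
  T.F.F
  T.TF.
  TTTTF
Step 2: 5 trees catch fire, 5 burn out
  TTTFT
  TTF.F
  T....
  T.F..
  TTTF.
Step 3: 4 trees catch fire, 5 burn out
  TTF.F
  TF...
  T....
  T....
  TTF..
Step 4: 3 trees catch fire, 4 burn out
  TF...
  F....
  T....
  T....
  TF...
Step 5: 3 trees catch fire, 3 burn out
  F....
  .....
  F....
  T....
  F....

F....
.....
F....
T....
F....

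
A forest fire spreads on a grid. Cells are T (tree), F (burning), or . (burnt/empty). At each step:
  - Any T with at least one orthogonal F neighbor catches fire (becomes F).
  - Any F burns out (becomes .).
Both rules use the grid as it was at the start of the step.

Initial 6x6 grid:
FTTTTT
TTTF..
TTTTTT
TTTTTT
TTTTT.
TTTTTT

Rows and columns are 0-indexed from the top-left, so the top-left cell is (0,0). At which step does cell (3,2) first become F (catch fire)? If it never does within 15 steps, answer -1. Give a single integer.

Step 1: cell (3,2)='T' (+5 fires, +2 burnt)
Step 2: cell (3,2)='T' (+7 fires, +5 burnt)
Step 3: cell (3,2)='F' (+7 fires, +7 burnt)
  -> target ignites at step 3
Step 4: cell (3,2)='.' (+6 fires, +7 burnt)
Step 5: cell (3,2)='.' (+4 fires, +6 burnt)
Step 6: cell (3,2)='.' (+2 fires, +4 burnt)
Step 7: cell (3,2)='.' (+0 fires, +2 burnt)
  fire out at step 7

3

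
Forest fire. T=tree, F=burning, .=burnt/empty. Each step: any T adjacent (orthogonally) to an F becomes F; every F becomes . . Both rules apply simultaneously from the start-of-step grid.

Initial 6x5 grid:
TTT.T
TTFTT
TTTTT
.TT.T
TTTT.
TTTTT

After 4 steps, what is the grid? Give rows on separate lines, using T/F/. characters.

Step 1: 4 trees catch fire, 1 burn out
  TTF.T
  TF.FT
  TTFTT
  .TT.T
  TTTT.
  TTTTT
Step 2: 6 trees catch fire, 4 burn out
  TF..T
  F...F
  TF.FT
  .TF.T
  TTTT.
  TTTTT
Step 3: 6 trees catch fire, 6 burn out
  F...F
  .....
  F...F
  .F..T
  TTFT.
  TTTTT
Step 4: 4 trees catch fire, 6 burn out
  .....
  .....
  .....
  ....F
  TF.F.
  TTFTT

.....
.....
.....
....F
TF.F.
TTFTT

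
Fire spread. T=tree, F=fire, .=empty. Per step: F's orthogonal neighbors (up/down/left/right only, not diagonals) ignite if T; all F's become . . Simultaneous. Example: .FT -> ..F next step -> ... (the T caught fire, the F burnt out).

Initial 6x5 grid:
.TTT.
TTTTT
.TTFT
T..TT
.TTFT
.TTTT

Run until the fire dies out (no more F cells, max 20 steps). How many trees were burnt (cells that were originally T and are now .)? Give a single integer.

Answer: 20

Derivation:
Step 1: +7 fires, +2 burnt (F count now 7)
Step 2: +8 fires, +7 burnt (F count now 8)
Step 3: +3 fires, +8 burnt (F count now 3)
Step 4: +2 fires, +3 burnt (F count now 2)
Step 5: +0 fires, +2 burnt (F count now 0)
Fire out after step 5
Initially T: 21, now '.': 29
Total burnt (originally-T cells now '.'): 20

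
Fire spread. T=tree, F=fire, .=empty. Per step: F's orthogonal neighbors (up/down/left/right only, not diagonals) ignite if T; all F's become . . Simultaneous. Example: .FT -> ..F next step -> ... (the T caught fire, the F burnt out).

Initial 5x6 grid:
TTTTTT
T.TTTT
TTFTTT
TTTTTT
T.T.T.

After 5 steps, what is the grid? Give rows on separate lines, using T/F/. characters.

Step 1: 4 trees catch fire, 1 burn out
  TTTTTT
  T.FTTT
  TF.FTT
  TTFTTT
  T.T.T.
Step 2: 7 trees catch fire, 4 burn out
  TTFTTT
  T..FTT
  F...FT
  TF.FTT
  T.F.T.
Step 3: 7 trees catch fire, 7 burn out
  TF.FTT
  F...FT
  .....F
  F...FT
  T...T.
Step 4: 6 trees catch fire, 7 burn out
  F...FT
  .....F
  ......
  .....F
  F...F.
Step 5: 1 trees catch fire, 6 burn out
  .....F
  ......
  ......
  ......
  ......

.....F
......
......
......
......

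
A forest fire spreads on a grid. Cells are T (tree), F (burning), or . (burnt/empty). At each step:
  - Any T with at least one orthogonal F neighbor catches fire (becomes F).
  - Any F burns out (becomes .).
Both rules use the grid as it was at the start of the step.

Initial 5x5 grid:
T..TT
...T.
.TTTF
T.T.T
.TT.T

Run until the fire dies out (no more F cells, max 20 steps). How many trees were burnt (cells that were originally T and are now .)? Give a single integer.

Answer: 11

Derivation:
Step 1: +2 fires, +1 burnt (F count now 2)
Step 2: +3 fires, +2 burnt (F count now 3)
Step 3: +3 fires, +3 burnt (F count now 3)
Step 4: +2 fires, +3 burnt (F count now 2)
Step 5: +1 fires, +2 burnt (F count now 1)
Step 6: +0 fires, +1 burnt (F count now 0)
Fire out after step 6
Initially T: 13, now '.': 23
Total burnt (originally-T cells now '.'): 11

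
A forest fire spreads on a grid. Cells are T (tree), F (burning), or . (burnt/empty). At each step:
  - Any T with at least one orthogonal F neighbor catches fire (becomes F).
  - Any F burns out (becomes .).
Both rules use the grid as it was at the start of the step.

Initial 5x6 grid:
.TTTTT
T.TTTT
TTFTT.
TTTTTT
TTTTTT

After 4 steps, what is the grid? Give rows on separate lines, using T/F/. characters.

Step 1: 4 trees catch fire, 1 burn out
  .TTTTT
  T.FTTT
  TF.FT.
  TTFTTT
  TTTTTT
Step 2: 7 trees catch fire, 4 burn out
  .TFTTT
  T..FTT
  F...F.
  TF.FTT
  TTFTTT
Step 3: 8 trees catch fire, 7 burn out
  .F.FTT
  F...FT
  ......
  F...FT
  TF.FTT
Step 4: 5 trees catch fire, 8 burn out
  ....FT
  .....F
  ......
  .....F
  F...FT

....FT
.....F
......
.....F
F...FT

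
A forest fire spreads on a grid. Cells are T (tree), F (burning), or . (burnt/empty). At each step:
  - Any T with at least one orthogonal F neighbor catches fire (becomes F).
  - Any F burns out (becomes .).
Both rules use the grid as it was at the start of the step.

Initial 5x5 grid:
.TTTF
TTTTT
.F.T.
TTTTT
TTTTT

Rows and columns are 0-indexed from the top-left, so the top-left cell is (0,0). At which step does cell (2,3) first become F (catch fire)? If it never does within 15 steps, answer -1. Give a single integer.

Step 1: cell (2,3)='T' (+4 fires, +2 burnt)
Step 2: cell (2,3)='T' (+8 fires, +4 burnt)
Step 3: cell (2,3)='F' (+4 fires, +8 burnt)
  -> target ignites at step 3
Step 4: cell (2,3)='.' (+2 fires, +4 burnt)
Step 5: cell (2,3)='.' (+1 fires, +2 burnt)
Step 6: cell (2,3)='.' (+0 fires, +1 burnt)
  fire out at step 6

3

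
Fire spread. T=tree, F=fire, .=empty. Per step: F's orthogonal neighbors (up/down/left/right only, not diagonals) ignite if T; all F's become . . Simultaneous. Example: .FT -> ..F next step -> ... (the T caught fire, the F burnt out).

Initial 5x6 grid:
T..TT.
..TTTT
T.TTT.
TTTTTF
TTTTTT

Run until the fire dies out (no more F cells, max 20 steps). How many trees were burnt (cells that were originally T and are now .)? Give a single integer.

Step 1: +2 fires, +1 burnt (F count now 2)
Step 2: +3 fires, +2 burnt (F count now 3)
Step 3: +4 fires, +3 burnt (F count now 4)
Step 4: +6 fires, +4 burnt (F count now 6)
Step 5: +4 fires, +6 burnt (F count now 4)
Step 6: +2 fires, +4 burnt (F count now 2)
Step 7: +0 fires, +2 burnt (F count now 0)
Fire out after step 7
Initially T: 22, now '.': 29
Total burnt (originally-T cells now '.'): 21

Answer: 21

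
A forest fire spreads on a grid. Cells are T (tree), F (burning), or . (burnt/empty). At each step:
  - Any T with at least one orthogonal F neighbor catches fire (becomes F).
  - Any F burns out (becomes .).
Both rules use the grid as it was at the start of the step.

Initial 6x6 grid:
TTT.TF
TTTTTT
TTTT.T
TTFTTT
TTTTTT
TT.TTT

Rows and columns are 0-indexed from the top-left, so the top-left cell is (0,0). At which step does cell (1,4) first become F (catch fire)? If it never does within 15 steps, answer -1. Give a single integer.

Step 1: cell (1,4)='T' (+6 fires, +2 burnt)
Step 2: cell (1,4)='F' (+9 fires, +6 burnt)
  -> target ignites at step 2
Step 3: cell (1,4)='.' (+9 fires, +9 burnt)
Step 4: cell (1,4)='.' (+5 fires, +9 burnt)
Step 5: cell (1,4)='.' (+2 fires, +5 burnt)
Step 6: cell (1,4)='.' (+0 fires, +2 burnt)
  fire out at step 6

2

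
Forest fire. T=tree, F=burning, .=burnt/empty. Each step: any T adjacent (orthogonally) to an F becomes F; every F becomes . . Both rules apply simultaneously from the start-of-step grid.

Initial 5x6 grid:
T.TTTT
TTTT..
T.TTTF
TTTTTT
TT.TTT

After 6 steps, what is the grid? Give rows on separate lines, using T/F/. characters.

Step 1: 2 trees catch fire, 1 burn out
  T.TTTT
  TTTT..
  T.TTF.
  TTTTTF
  TT.TTT
Step 2: 3 trees catch fire, 2 burn out
  T.TTTT
  TTTT..
  T.TF..
  TTTTF.
  TT.TTF
Step 3: 4 trees catch fire, 3 burn out
  T.TTTT
  TTTF..
  T.F...
  TTTF..
  TT.TF.
Step 4: 4 trees catch fire, 4 burn out
  T.TFTT
  TTF...
  T.....
  TTF...
  TT.F..
Step 5: 4 trees catch fire, 4 burn out
  T.F.FT
  TF....
  T.....
  TF....
  TT....
Step 6: 4 trees catch fire, 4 burn out
  T....F
  F.....
  T.....
  F.....
  TF....

T....F
F.....
T.....
F.....
TF....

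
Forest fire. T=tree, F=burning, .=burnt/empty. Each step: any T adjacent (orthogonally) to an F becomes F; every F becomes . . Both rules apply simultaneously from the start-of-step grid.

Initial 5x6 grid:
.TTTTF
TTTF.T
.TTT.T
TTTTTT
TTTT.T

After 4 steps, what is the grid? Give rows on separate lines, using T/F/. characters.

Step 1: 5 trees catch fire, 2 burn out
  .TTFF.
  TTF..F
  .TTF.T
  TTTTTT
  TTTT.T
Step 2: 5 trees catch fire, 5 burn out
  .TF...
  TF....
  .TF..F
  TTTFTT
  TTTT.T
Step 3: 7 trees catch fire, 5 burn out
  .F....
  F.....
  .F....
  TTF.FF
  TTTF.T
Step 4: 3 trees catch fire, 7 burn out
  ......
  ......
  ......
  TF....
  TTF..F

......
......
......
TF....
TTF..F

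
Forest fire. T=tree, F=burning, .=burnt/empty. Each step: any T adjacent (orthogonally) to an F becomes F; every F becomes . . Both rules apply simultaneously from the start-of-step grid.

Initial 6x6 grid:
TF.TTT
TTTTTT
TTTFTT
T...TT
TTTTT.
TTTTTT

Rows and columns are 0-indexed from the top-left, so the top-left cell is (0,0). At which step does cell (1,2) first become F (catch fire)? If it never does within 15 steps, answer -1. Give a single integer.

Step 1: cell (1,2)='T' (+5 fires, +2 burnt)
Step 2: cell (1,2)='F' (+7 fires, +5 burnt)
  -> target ignites at step 2
Step 3: cell (1,2)='.' (+5 fires, +7 burnt)
Step 4: cell (1,2)='.' (+4 fires, +5 burnt)
Step 5: cell (1,2)='.' (+4 fires, +4 burnt)
Step 6: cell (1,2)='.' (+3 fires, +4 burnt)
Step 7: cell (1,2)='.' (+1 fires, +3 burnt)
Step 8: cell (1,2)='.' (+0 fires, +1 burnt)
  fire out at step 8

2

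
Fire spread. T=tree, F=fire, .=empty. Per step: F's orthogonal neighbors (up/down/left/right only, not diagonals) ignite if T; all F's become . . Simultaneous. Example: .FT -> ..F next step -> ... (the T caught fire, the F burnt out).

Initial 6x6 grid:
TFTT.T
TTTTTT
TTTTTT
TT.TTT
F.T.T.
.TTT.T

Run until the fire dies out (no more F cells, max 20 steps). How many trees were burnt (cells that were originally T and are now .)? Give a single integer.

Answer: 22

Derivation:
Step 1: +4 fires, +2 burnt (F count now 4)
Step 2: +6 fires, +4 burnt (F count now 6)
Step 3: +2 fires, +6 burnt (F count now 2)
Step 4: +2 fires, +2 burnt (F count now 2)
Step 5: +3 fires, +2 burnt (F count now 3)
Step 6: +3 fires, +3 burnt (F count now 3)
Step 7: +2 fires, +3 burnt (F count now 2)
Step 8: +0 fires, +2 burnt (F count now 0)
Fire out after step 8
Initially T: 27, now '.': 31
Total burnt (originally-T cells now '.'): 22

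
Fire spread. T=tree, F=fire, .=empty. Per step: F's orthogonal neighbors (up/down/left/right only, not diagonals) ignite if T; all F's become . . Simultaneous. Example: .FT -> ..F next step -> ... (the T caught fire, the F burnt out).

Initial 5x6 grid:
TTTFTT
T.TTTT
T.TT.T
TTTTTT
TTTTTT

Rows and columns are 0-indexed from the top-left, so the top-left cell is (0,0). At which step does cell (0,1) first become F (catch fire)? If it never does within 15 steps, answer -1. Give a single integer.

Step 1: cell (0,1)='T' (+3 fires, +1 burnt)
Step 2: cell (0,1)='F' (+5 fires, +3 burnt)
  -> target ignites at step 2
Step 3: cell (0,1)='.' (+4 fires, +5 burnt)
Step 4: cell (0,1)='.' (+5 fires, +4 burnt)
Step 5: cell (0,1)='.' (+5 fires, +5 burnt)
Step 6: cell (0,1)='.' (+3 fires, +5 burnt)
Step 7: cell (0,1)='.' (+1 fires, +3 burnt)
Step 8: cell (0,1)='.' (+0 fires, +1 burnt)
  fire out at step 8

2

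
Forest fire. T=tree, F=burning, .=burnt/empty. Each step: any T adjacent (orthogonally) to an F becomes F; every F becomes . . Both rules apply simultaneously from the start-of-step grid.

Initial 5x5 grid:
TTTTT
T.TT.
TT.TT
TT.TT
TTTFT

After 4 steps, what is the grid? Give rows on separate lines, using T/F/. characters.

Step 1: 3 trees catch fire, 1 burn out
  TTTTT
  T.TT.
  TT.TT
  TT.FT
  TTF.F
Step 2: 3 trees catch fire, 3 burn out
  TTTTT
  T.TT.
  TT.FT
  TT..F
  TF...
Step 3: 4 trees catch fire, 3 burn out
  TTTTT
  T.TF.
  TT..F
  TF...
  F....
Step 4: 4 trees catch fire, 4 burn out
  TTTFT
  T.F..
  TF...
  F....
  .....

TTTFT
T.F..
TF...
F....
.....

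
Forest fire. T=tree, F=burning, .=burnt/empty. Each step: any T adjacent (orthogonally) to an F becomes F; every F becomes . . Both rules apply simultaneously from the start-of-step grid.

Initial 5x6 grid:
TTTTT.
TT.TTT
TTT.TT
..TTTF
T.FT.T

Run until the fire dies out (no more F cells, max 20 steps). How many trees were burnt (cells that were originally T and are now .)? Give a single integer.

Answer: 20

Derivation:
Step 1: +5 fires, +2 burnt (F count now 5)
Step 2: +4 fires, +5 burnt (F count now 4)
Step 3: +2 fires, +4 burnt (F count now 2)
Step 4: +4 fires, +2 burnt (F count now 4)
Step 5: +3 fires, +4 burnt (F count now 3)
Step 6: +2 fires, +3 burnt (F count now 2)
Step 7: +0 fires, +2 burnt (F count now 0)
Fire out after step 7
Initially T: 21, now '.': 29
Total burnt (originally-T cells now '.'): 20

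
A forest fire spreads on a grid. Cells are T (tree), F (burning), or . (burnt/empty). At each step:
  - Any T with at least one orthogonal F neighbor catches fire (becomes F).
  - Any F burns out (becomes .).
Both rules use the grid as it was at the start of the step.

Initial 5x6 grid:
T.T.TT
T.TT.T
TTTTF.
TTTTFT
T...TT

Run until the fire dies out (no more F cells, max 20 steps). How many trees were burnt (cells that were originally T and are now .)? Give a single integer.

Step 1: +4 fires, +2 burnt (F count now 4)
Step 2: +4 fires, +4 burnt (F count now 4)
Step 3: +3 fires, +4 burnt (F count now 3)
Step 4: +3 fires, +3 burnt (F count now 3)
Step 5: +2 fires, +3 burnt (F count now 2)
Step 6: +1 fires, +2 burnt (F count now 1)
Step 7: +0 fires, +1 burnt (F count now 0)
Fire out after step 7
Initially T: 20, now '.': 27
Total burnt (originally-T cells now '.'): 17

Answer: 17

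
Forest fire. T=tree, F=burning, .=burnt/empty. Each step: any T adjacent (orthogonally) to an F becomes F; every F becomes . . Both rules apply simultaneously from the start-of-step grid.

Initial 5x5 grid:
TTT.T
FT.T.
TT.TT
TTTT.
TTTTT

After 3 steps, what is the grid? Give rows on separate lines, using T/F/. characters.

Step 1: 3 trees catch fire, 1 burn out
  FTT.T
  .F.T.
  FT.TT
  TTTT.
  TTTTT
Step 2: 3 trees catch fire, 3 burn out
  .FT.T
  ...T.
  .F.TT
  FTTT.
  TTTTT
Step 3: 3 trees catch fire, 3 burn out
  ..F.T
  ...T.
  ...TT
  .FTT.
  FTTTT

..F.T
...T.
...TT
.FTT.
FTTTT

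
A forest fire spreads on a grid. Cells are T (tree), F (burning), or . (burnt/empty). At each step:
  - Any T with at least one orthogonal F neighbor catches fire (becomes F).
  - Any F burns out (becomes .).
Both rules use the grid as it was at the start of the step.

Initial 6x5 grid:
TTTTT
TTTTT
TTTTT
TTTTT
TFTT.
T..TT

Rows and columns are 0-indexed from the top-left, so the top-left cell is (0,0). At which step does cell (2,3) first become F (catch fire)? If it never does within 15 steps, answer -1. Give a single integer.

Step 1: cell (2,3)='T' (+3 fires, +1 burnt)
Step 2: cell (2,3)='T' (+5 fires, +3 burnt)
Step 3: cell (2,3)='T' (+5 fires, +5 burnt)
Step 4: cell (2,3)='F' (+6 fires, +5 burnt)
  -> target ignites at step 4
Step 5: cell (2,3)='.' (+4 fires, +6 burnt)
Step 6: cell (2,3)='.' (+2 fires, +4 burnt)
Step 7: cell (2,3)='.' (+1 fires, +2 burnt)
Step 8: cell (2,3)='.' (+0 fires, +1 burnt)
  fire out at step 8

4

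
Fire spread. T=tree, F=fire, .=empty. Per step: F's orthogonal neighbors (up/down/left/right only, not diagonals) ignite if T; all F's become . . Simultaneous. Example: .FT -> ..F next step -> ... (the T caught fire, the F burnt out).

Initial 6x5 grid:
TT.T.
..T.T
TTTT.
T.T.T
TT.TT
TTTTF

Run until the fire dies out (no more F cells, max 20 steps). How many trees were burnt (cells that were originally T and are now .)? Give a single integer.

Answer: 16

Derivation:
Step 1: +2 fires, +1 burnt (F count now 2)
Step 2: +3 fires, +2 burnt (F count now 3)
Step 3: +1 fires, +3 burnt (F count now 1)
Step 4: +2 fires, +1 burnt (F count now 2)
Step 5: +1 fires, +2 burnt (F count now 1)
Step 6: +1 fires, +1 burnt (F count now 1)
Step 7: +1 fires, +1 burnt (F count now 1)
Step 8: +1 fires, +1 burnt (F count now 1)
Step 9: +1 fires, +1 burnt (F count now 1)
Step 10: +3 fires, +1 burnt (F count now 3)
Step 11: +0 fires, +3 burnt (F count now 0)
Fire out after step 11
Initially T: 20, now '.': 26
Total burnt (originally-T cells now '.'): 16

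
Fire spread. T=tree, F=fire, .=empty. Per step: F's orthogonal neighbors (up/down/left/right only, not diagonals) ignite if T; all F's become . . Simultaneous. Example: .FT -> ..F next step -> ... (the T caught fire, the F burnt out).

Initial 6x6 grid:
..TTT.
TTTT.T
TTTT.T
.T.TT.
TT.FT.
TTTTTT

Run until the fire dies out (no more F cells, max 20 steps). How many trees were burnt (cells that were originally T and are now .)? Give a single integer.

Step 1: +3 fires, +1 burnt (F count now 3)
Step 2: +4 fires, +3 burnt (F count now 4)
Step 3: +4 fires, +4 burnt (F count now 4)
Step 4: +5 fires, +4 burnt (F count now 5)
Step 5: +6 fires, +5 burnt (F count now 6)
Step 6: +1 fires, +6 burnt (F count now 1)
Step 7: +0 fires, +1 burnt (F count now 0)
Fire out after step 7
Initially T: 25, now '.': 34
Total burnt (originally-T cells now '.'): 23

Answer: 23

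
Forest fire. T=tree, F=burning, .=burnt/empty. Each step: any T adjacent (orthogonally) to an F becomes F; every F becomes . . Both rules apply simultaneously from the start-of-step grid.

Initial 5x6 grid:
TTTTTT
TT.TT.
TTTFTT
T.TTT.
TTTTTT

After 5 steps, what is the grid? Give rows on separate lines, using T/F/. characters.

Step 1: 4 trees catch fire, 1 burn out
  TTTTTT
  TT.FT.
  TTF.FT
  T.TFT.
  TTTTTT
Step 2: 7 trees catch fire, 4 burn out
  TTTFTT
  TT..F.
  TF...F
  T.F.F.
  TTTFTT
Step 3: 6 trees catch fire, 7 burn out
  TTF.FT
  TF....
  F.....
  T.....
  TTF.FT
Step 4: 6 trees catch fire, 6 burn out
  TF...F
  F.....
  ......
  F.....
  TF...F
Step 5: 2 trees catch fire, 6 burn out
  F.....
  ......
  ......
  ......
  F.....

F.....
......
......
......
F.....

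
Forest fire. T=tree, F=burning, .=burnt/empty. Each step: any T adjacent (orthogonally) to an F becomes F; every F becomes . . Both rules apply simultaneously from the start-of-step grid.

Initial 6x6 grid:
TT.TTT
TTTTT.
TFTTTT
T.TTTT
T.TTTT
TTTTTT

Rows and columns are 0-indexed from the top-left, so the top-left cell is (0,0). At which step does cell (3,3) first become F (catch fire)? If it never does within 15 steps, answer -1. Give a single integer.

Step 1: cell (3,3)='T' (+3 fires, +1 burnt)
Step 2: cell (3,3)='T' (+6 fires, +3 burnt)
Step 3: cell (3,3)='F' (+6 fires, +6 burnt)
  -> target ignites at step 3
Step 4: cell (3,3)='.' (+7 fires, +6 burnt)
Step 5: cell (3,3)='.' (+5 fires, +7 burnt)
Step 6: cell (3,3)='.' (+3 fires, +5 burnt)
Step 7: cell (3,3)='.' (+1 fires, +3 burnt)
Step 8: cell (3,3)='.' (+0 fires, +1 burnt)
  fire out at step 8

3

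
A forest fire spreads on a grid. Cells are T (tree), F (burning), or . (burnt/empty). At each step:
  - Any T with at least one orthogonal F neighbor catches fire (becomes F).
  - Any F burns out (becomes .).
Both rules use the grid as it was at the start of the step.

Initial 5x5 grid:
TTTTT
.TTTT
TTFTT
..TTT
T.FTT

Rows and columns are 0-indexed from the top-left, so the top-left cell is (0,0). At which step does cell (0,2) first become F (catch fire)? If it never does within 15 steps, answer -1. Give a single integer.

Step 1: cell (0,2)='T' (+5 fires, +2 burnt)
Step 2: cell (0,2)='F' (+7 fires, +5 burnt)
  -> target ignites at step 2
Step 3: cell (0,2)='.' (+4 fires, +7 burnt)
Step 4: cell (0,2)='.' (+2 fires, +4 burnt)
Step 5: cell (0,2)='.' (+0 fires, +2 burnt)
  fire out at step 5

2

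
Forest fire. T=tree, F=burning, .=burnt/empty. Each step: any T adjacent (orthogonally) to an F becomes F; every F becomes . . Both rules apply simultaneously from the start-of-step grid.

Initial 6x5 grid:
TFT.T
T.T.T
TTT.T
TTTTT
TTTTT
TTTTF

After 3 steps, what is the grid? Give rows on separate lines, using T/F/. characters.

Step 1: 4 trees catch fire, 2 burn out
  F.F.T
  T.T.T
  TTT.T
  TTTTT
  TTTTF
  TTTF.
Step 2: 5 trees catch fire, 4 burn out
  ....T
  F.F.T
  TTT.T
  TTTTF
  TTTF.
  TTF..
Step 3: 6 trees catch fire, 5 burn out
  ....T
  ....T
  FTF.F
  TTTF.
  TTF..
  TF...

....T
....T
FTF.F
TTTF.
TTF..
TF...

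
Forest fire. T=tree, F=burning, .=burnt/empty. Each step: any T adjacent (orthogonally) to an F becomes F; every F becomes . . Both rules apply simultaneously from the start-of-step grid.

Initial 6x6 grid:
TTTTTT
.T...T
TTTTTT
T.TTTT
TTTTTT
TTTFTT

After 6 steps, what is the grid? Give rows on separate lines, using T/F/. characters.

Step 1: 3 trees catch fire, 1 burn out
  TTTTTT
  .T...T
  TTTTTT
  T.TTTT
  TTTFTT
  TTF.FT
Step 2: 5 trees catch fire, 3 burn out
  TTTTTT
  .T...T
  TTTTTT
  T.TFTT
  TTF.FT
  TF...F
Step 3: 6 trees catch fire, 5 burn out
  TTTTTT
  .T...T
  TTTFTT
  T.F.FT
  TF...F
  F.....
Step 4: 4 trees catch fire, 6 burn out
  TTTTTT
  .T...T
  TTF.FT
  T....F
  F.....
  ......
Step 5: 3 trees catch fire, 4 burn out
  TTTTTT
  .T...T
  TF...F
  F.....
  ......
  ......
Step 6: 3 trees catch fire, 3 burn out
  TTTTTT
  .F...F
  F.....
  ......
  ......
  ......

TTTTTT
.F...F
F.....
......
......
......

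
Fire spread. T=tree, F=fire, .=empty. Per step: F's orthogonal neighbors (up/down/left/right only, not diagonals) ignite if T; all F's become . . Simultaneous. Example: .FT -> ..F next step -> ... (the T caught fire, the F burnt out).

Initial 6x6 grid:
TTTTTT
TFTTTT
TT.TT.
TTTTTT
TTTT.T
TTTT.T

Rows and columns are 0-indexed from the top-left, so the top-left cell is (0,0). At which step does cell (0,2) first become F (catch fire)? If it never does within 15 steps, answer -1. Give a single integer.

Step 1: cell (0,2)='T' (+4 fires, +1 burnt)
Step 2: cell (0,2)='F' (+5 fires, +4 burnt)
  -> target ignites at step 2
Step 3: cell (0,2)='.' (+6 fires, +5 burnt)
Step 4: cell (0,2)='.' (+7 fires, +6 burnt)
Step 5: cell (0,2)='.' (+5 fires, +7 burnt)
Step 6: cell (0,2)='.' (+2 fires, +5 burnt)
Step 7: cell (0,2)='.' (+1 fires, +2 burnt)
Step 8: cell (0,2)='.' (+1 fires, +1 burnt)
Step 9: cell (0,2)='.' (+0 fires, +1 burnt)
  fire out at step 9

2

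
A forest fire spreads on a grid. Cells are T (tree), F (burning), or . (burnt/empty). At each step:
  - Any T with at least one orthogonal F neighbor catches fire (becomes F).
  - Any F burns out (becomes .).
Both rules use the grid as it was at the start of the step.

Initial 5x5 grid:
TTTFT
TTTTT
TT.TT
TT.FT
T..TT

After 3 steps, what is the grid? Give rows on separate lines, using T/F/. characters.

Step 1: 6 trees catch fire, 2 burn out
  TTF.F
  TTTFT
  TT.FT
  TT..F
  T..FT
Step 2: 5 trees catch fire, 6 burn out
  TF...
  TTF.F
  TT..F
  TT...
  T...F
Step 3: 2 trees catch fire, 5 burn out
  F....
  TF...
  TT...
  TT...
  T....

F....
TF...
TT...
TT...
T....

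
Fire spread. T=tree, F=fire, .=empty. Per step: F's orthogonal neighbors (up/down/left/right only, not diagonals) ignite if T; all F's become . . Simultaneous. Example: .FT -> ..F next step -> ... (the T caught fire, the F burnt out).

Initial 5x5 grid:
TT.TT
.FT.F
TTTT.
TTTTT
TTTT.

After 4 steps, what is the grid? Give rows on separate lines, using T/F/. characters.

Step 1: 4 trees catch fire, 2 burn out
  TF.TF
  ..F..
  TFTT.
  TTTTT
  TTTT.
Step 2: 5 trees catch fire, 4 burn out
  F..F.
  .....
  F.FT.
  TFTTT
  TTTT.
Step 3: 4 trees catch fire, 5 burn out
  .....
  .....
  ...F.
  F.FTT
  TFTT.
Step 4: 3 trees catch fire, 4 burn out
  .....
  .....
  .....
  ...FT
  F.FT.

.....
.....
.....
...FT
F.FT.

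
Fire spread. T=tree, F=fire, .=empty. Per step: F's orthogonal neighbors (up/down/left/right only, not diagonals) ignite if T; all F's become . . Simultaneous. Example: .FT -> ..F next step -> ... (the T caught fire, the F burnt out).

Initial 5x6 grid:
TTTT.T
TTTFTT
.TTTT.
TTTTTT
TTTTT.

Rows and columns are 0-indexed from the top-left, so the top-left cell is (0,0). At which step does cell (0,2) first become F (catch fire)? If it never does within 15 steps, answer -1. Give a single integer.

Step 1: cell (0,2)='T' (+4 fires, +1 burnt)
Step 2: cell (0,2)='F' (+6 fires, +4 burnt)
  -> target ignites at step 2
Step 3: cell (0,2)='.' (+7 fires, +6 burnt)
Step 4: cell (0,2)='.' (+5 fires, +7 burnt)
Step 5: cell (0,2)='.' (+2 fires, +5 burnt)
Step 6: cell (0,2)='.' (+1 fires, +2 burnt)
Step 7: cell (0,2)='.' (+0 fires, +1 burnt)
  fire out at step 7

2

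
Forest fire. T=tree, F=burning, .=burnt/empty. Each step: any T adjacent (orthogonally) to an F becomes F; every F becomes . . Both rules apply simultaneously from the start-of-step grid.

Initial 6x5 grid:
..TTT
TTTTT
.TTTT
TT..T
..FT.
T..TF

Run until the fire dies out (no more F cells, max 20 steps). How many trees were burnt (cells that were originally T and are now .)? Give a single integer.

Answer: 2

Derivation:
Step 1: +2 fires, +2 burnt (F count now 2)
Step 2: +0 fires, +2 burnt (F count now 0)
Fire out after step 2
Initially T: 18, now '.': 14
Total burnt (originally-T cells now '.'): 2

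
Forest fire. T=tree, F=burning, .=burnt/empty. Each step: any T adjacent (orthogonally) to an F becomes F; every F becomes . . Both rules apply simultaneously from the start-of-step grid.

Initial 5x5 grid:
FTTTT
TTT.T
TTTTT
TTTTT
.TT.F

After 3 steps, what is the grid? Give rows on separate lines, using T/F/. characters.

Step 1: 3 trees catch fire, 2 burn out
  .FTTT
  FTT.T
  TTTTT
  TTTTF
  .TT..
Step 2: 5 trees catch fire, 3 burn out
  ..FTT
  .FT.T
  FTTTF
  TTTF.
  .TT..
Step 3: 7 trees catch fire, 5 burn out
  ...FT
  ..F.F
  .FTF.
  FTF..
  .TT..

...FT
..F.F
.FTF.
FTF..
.TT..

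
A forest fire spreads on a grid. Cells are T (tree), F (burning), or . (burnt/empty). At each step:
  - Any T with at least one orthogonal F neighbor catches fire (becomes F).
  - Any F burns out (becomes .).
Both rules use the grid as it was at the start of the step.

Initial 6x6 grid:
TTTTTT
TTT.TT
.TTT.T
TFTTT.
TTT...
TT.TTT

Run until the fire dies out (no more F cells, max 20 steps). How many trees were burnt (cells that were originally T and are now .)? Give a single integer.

Step 1: +4 fires, +1 burnt (F count now 4)
Step 2: +6 fires, +4 burnt (F count now 6)
Step 3: +6 fires, +6 burnt (F count now 6)
Step 4: +2 fires, +6 burnt (F count now 2)
Step 5: +1 fires, +2 burnt (F count now 1)
Step 6: +1 fires, +1 burnt (F count now 1)
Step 7: +2 fires, +1 burnt (F count now 2)
Step 8: +1 fires, +2 burnt (F count now 1)
Step 9: +1 fires, +1 burnt (F count now 1)
Step 10: +0 fires, +1 burnt (F count now 0)
Fire out after step 10
Initially T: 27, now '.': 33
Total burnt (originally-T cells now '.'): 24

Answer: 24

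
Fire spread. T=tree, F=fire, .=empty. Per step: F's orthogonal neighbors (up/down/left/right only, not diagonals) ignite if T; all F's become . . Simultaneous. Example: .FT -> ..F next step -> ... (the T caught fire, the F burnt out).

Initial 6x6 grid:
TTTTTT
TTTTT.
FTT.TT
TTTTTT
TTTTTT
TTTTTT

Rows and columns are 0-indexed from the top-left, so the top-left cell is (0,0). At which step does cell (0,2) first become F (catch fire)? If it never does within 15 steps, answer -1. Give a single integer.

Step 1: cell (0,2)='T' (+3 fires, +1 burnt)
Step 2: cell (0,2)='T' (+5 fires, +3 burnt)
Step 3: cell (0,2)='T' (+5 fires, +5 burnt)
Step 4: cell (0,2)='F' (+5 fires, +5 burnt)
  -> target ignites at step 4
Step 5: cell (0,2)='.' (+5 fires, +5 burnt)
Step 6: cell (0,2)='.' (+5 fires, +5 burnt)
Step 7: cell (0,2)='.' (+4 fires, +5 burnt)
Step 8: cell (0,2)='.' (+1 fires, +4 burnt)
Step 9: cell (0,2)='.' (+0 fires, +1 burnt)
  fire out at step 9

4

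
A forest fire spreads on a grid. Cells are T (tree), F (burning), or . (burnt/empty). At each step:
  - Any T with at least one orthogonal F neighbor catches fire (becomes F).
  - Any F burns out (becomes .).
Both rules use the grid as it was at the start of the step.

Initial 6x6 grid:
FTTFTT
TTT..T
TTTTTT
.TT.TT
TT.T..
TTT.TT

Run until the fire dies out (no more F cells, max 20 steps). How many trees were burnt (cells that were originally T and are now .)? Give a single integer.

Step 1: +4 fires, +2 burnt (F count now 4)
Step 2: +4 fires, +4 burnt (F count now 4)
Step 3: +3 fires, +4 burnt (F count now 3)
Step 4: +4 fires, +3 burnt (F count now 4)
Step 5: +3 fires, +4 burnt (F count now 3)
Step 6: +3 fires, +3 burnt (F count now 3)
Step 7: +2 fires, +3 burnt (F count now 2)
Step 8: +0 fires, +2 burnt (F count now 0)
Fire out after step 8
Initially T: 26, now '.': 33
Total burnt (originally-T cells now '.'): 23

Answer: 23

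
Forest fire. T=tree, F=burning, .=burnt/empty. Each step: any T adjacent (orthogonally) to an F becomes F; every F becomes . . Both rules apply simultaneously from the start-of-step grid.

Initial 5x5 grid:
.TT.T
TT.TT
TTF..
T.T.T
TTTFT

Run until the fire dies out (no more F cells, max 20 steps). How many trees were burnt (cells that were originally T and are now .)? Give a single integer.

Answer: 13

Derivation:
Step 1: +4 fires, +2 burnt (F count now 4)
Step 2: +4 fires, +4 burnt (F count now 4)
Step 3: +4 fires, +4 burnt (F count now 4)
Step 4: +1 fires, +4 burnt (F count now 1)
Step 5: +0 fires, +1 burnt (F count now 0)
Fire out after step 5
Initially T: 16, now '.': 22
Total burnt (originally-T cells now '.'): 13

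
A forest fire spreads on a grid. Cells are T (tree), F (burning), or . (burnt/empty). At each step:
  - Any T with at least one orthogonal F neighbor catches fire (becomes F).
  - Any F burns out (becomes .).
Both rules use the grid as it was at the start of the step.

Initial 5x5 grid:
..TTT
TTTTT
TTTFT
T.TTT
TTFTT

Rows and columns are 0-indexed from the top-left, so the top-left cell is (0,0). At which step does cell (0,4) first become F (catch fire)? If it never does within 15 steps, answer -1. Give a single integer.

Step 1: cell (0,4)='T' (+7 fires, +2 burnt)
Step 2: cell (0,4)='T' (+7 fires, +7 burnt)
Step 3: cell (0,4)='F' (+5 fires, +7 burnt)
  -> target ignites at step 3
Step 4: cell (0,4)='.' (+1 fires, +5 burnt)
Step 5: cell (0,4)='.' (+0 fires, +1 burnt)
  fire out at step 5

3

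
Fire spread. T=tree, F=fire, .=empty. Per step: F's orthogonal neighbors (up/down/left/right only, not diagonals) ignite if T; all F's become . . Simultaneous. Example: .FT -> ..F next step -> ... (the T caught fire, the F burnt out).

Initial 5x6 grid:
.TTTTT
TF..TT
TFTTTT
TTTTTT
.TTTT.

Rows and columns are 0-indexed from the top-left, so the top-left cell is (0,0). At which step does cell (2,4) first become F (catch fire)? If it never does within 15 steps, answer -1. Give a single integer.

Step 1: cell (2,4)='T' (+5 fires, +2 burnt)
Step 2: cell (2,4)='T' (+5 fires, +5 burnt)
Step 3: cell (2,4)='F' (+4 fires, +5 burnt)
  -> target ignites at step 3
Step 4: cell (2,4)='.' (+5 fires, +4 burnt)
Step 5: cell (2,4)='.' (+4 fires, +5 burnt)
Step 6: cell (2,4)='.' (+0 fires, +4 burnt)
  fire out at step 6

3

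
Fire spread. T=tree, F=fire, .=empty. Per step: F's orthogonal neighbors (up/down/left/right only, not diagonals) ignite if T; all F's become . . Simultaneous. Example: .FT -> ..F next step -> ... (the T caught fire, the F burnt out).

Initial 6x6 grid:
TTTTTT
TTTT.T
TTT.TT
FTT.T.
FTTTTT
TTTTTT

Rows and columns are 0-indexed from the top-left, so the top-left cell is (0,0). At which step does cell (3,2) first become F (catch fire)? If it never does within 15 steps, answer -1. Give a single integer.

Step 1: cell (3,2)='T' (+4 fires, +2 burnt)
Step 2: cell (3,2)='F' (+5 fires, +4 burnt)
  -> target ignites at step 2
Step 3: cell (3,2)='.' (+5 fires, +5 burnt)
Step 4: cell (3,2)='.' (+4 fires, +5 burnt)
Step 5: cell (3,2)='.' (+5 fires, +4 burnt)
Step 6: cell (3,2)='.' (+3 fires, +5 burnt)
Step 7: cell (3,2)='.' (+2 fires, +3 burnt)
Step 8: cell (3,2)='.' (+2 fires, +2 burnt)
Step 9: cell (3,2)='.' (+0 fires, +2 burnt)
  fire out at step 9

2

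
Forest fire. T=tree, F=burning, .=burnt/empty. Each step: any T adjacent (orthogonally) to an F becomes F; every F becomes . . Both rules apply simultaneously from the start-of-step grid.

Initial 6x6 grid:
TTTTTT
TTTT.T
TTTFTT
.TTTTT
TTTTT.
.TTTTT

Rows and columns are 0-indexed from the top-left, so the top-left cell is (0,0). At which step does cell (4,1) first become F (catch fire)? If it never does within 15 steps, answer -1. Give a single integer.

Step 1: cell (4,1)='T' (+4 fires, +1 burnt)
Step 2: cell (4,1)='T' (+7 fires, +4 burnt)
Step 3: cell (4,1)='T' (+10 fires, +7 burnt)
Step 4: cell (4,1)='F' (+6 fires, +10 burnt)
  -> target ignites at step 4
Step 5: cell (4,1)='.' (+4 fires, +6 burnt)
Step 6: cell (4,1)='.' (+0 fires, +4 burnt)
  fire out at step 6

4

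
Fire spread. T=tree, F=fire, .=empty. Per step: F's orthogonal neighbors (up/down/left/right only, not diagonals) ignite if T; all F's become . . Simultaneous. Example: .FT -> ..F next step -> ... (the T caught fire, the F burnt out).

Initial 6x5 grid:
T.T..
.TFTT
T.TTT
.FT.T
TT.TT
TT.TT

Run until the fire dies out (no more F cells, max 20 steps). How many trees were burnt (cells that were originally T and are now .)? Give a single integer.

Step 1: +6 fires, +2 burnt (F count now 6)
Step 2: +4 fires, +6 burnt (F count now 4)
Step 3: +2 fires, +4 burnt (F count now 2)
Step 4: +1 fires, +2 burnt (F count now 1)
Step 5: +1 fires, +1 burnt (F count now 1)
Step 6: +2 fires, +1 burnt (F count now 2)
Step 7: +1 fires, +2 burnt (F count now 1)
Step 8: +0 fires, +1 burnt (F count now 0)
Fire out after step 8
Initially T: 19, now '.': 28
Total burnt (originally-T cells now '.'): 17

Answer: 17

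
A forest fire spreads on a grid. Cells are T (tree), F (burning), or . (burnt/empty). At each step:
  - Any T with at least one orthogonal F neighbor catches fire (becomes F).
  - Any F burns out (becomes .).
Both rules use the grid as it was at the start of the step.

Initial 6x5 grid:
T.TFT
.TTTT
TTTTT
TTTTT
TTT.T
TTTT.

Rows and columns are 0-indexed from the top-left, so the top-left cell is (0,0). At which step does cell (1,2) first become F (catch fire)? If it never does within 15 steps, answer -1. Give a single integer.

Step 1: cell (1,2)='T' (+3 fires, +1 burnt)
Step 2: cell (1,2)='F' (+3 fires, +3 burnt)
  -> target ignites at step 2
Step 3: cell (1,2)='.' (+4 fires, +3 burnt)
Step 4: cell (1,2)='.' (+3 fires, +4 burnt)
Step 5: cell (1,2)='.' (+4 fires, +3 burnt)
Step 6: cell (1,2)='.' (+3 fires, +4 burnt)
Step 7: cell (1,2)='.' (+3 fires, +3 burnt)
Step 8: cell (1,2)='.' (+1 fires, +3 burnt)
Step 9: cell (1,2)='.' (+0 fires, +1 burnt)
  fire out at step 9

2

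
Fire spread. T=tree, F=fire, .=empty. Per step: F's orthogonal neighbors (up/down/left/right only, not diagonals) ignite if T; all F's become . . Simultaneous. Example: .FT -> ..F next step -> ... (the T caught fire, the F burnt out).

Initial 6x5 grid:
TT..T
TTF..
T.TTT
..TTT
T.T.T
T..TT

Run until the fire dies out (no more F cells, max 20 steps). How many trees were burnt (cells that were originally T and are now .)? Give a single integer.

Answer: 15

Derivation:
Step 1: +2 fires, +1 burnt (F count now 2)
Step 2: +4 fires, +2 burnt (F count now 4)
Step 3: +5 fires, +4 burnt (F count now 5)
Step 4: +1 fires, +5 burnt (F count now 1)
Step 5: +1 fires, +1 burnt (F count now 1)
Step 6: +1 fires, +1 burnt (F count now 1)
Step 7: +1 fires, +1 burnt (F count now 1)
Step 8: +0 fires, +1 burnt (F count now 0)
Fire out after step 8
Initially T: 18, now '.': 27
Total burnt (originally-T cells now '.'): 15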